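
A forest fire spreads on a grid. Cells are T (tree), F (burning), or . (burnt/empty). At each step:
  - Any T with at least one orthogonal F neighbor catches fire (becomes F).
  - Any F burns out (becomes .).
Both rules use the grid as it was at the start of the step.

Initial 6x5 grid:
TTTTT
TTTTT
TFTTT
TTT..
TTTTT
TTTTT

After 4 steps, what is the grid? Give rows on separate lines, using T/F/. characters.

Step 1: 4 trees catch fire, 1 burn out
  TTTTT
  TFTTT
  F.FTT
  TFT..
  TTTTT
  TTTTT
Step 2: 7 trees catch fire, 4 burn out
  TFTTT
  F.FTT
  ...FT
  F.F..
  TFTTT
  TTTTT
Step 3: 7 trees catch fire, 7 burn out
  F.FTT
  ...FT
  ....F
  .....
  F.FTT
  TFTTT
Step 4: 5 trees catch fire, 7 burn out
  ...FT
  ....F
  .....
  .....
  ...FT
  F.FTT

...FT
....F
.....
.....
...FT
F.FTT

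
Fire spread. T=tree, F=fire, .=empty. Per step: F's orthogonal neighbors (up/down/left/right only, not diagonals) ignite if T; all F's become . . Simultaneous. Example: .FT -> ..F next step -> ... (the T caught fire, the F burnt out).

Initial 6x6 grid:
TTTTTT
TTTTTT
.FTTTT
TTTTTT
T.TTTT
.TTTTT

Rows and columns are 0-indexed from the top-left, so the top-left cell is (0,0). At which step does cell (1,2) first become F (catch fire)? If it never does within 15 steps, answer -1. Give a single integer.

Step 1: cell (1,2)='T' (+3 fires, +1 burnt)
Step 2: cell (1,2)='F' (+6 fires, +3 burnt)
  -> target ignites at step 2
Step 3: cell (1,2)='.' (+7 fires, +6 burnt)
Step 4: cell (1,2)='.' (+6 fires, +7 burnt)
Step 5: cell (1,2)='.' (+6 fires, +6 burnt)
Step 6: cell (1,2)='.' (+3 fires, +6 burnt)
Step 7: cell (1,2)='.' (+1 fires, +3 burnt)
Step 8: cell (1,2)='.' (+0 fires, +1 burnt)
  fire out at step 8

2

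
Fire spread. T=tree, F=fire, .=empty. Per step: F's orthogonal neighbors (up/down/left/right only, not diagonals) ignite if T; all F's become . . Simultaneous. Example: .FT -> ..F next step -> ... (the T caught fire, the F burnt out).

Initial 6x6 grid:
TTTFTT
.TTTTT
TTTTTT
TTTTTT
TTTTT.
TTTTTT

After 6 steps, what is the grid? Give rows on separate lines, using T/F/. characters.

Step 1: 3 trees catch fire, 1 burn out
  TTF.FT
  .TTFTT
  TTTTTT
  TTTTTT
  TTTTT.
  TTTTTT
Step 2: 5 trees catch fire, 3 burn out
  TF...F
  .TF.FT
  TTTFTT
  TTTTTT
  TTTTT.
  TTTTTT
Step 3: 6 trees catch fire, 5 burn out
  F.....
  .F...F
  TTF.FT
  TTTFTT
  TTTTT.
  TTTTTT
Step 4: 5 trees catch fire, 6 burn out
  ......
  ......
  TF...F
  TTF.FT
  TTTFT.
  TTTTTT
Step 5: 6 trees catch fire, 5 burn out
  ......
  ......
  F.....
  TF...F
  TTF.F.
  TTTFTT
Step 6: 4 trees catch fire, 6 burn out
  ......
  ......
  ......
  F.....
  TF....
  TTF.FT

......
......
......
F.....
TF....
TTF.FT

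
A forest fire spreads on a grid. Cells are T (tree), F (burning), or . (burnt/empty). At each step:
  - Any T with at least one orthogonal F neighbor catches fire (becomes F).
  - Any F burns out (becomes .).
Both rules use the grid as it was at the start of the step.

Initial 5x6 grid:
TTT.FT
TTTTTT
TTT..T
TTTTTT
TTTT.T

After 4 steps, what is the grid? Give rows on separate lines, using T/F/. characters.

Step 1: 2 trees catch fire, 1 burn out
  TTT..F
  TTTTFT
  TTT..T
  TTTTTT
  TTTT.T
Step 2: 2 trees catch fire, 2 burn out
  TTT...
  TTTF.F
  TTT..T
  TTTTTT
  TTTT.T
Step 3: 2 trees catch fire, 2 burn out
  TTT...
  TTF...
  TTT..F
  TTTTTT
  TTTT.T
Step 4: 4 trees catch fire, 2 burn out
  TTF...
  TF....
  TTF...
  TTTTTF
  TTTT.T

TTF...
TF....
TTF...
TTTTTF
TTTT.T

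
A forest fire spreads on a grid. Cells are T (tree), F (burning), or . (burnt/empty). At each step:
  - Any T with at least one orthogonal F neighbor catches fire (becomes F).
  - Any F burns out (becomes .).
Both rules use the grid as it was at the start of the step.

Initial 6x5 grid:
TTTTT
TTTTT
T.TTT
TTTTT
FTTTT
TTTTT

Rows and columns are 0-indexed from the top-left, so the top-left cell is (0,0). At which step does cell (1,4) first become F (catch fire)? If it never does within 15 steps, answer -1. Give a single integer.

Step 1: cell (1,4)='T' (+3 fires, +1 burnt)
Step 2: cell (1,4)='T' (+4 fires, +3 burnt)
Step 3: cell (1,4)='T' (+4 fires, +4 burnt)
Step 4: cell (1,4)='T' (+6 fires, +4 burnt)
Step 5: cell (1,4)='T' (+5 fires, +6 burnt)
Step 6: cell (1,4)='T' (+3 fires, +5 burnt)
Step 7: cell (1,4)='F' (+2 fires, +3 burnt)
  -> target ignites at step 7
Step 8: cell (1,4)='.' (+1 fires, +2 burnt)
Step 9: cell (1,4)='.' (+0 fires, +1 burnt)
  fire out at step 9

7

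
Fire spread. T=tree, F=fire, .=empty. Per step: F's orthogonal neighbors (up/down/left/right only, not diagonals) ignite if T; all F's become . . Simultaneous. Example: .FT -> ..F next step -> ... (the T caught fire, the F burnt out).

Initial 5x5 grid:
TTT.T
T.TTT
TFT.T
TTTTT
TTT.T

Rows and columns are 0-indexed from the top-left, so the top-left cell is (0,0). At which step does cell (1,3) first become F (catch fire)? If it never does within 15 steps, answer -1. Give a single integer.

Step 1: cell (1,3)='T' (+3 fires, +1 burnt)
Step 2: cell (1,3)='T' (+5 fires, +3 burnt)
Step 3: cell (1,3)='F' (+6 fires, +5 burnt)
  -> target ignites at step 3
Step 4: cell (1,3)='.' (+3 fires, +6 burnt)
Step 5: cell (1,3)='.' (+3 fires, +3 burnt)
Step 6: cell (1,3)='.' (+0 fires, +3 burnt)
  fire out at step 6

3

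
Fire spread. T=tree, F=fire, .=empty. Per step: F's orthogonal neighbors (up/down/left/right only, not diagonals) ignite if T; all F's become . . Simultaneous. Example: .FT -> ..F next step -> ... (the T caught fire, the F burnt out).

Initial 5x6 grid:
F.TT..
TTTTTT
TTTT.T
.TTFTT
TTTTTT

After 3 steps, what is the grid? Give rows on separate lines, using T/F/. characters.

Step 1: 5 trees catch fire, 2 burn out
  ..TT..
  FTTTTT
  TTTF.T
  .TF.FT
  TTTFTT
Step 2: 8 trees catch fire, 5 burn out
  ..TT..
  .FTFTT
  FTF..T
  .F...F
  TTF.FT
Step 3: 7 trees catch fire, 8 burn out
  ..TF..
  ..F.FT
  .F...F
  ......
  TF...F

..TF..
..F.FT
.F...F
......
TF...F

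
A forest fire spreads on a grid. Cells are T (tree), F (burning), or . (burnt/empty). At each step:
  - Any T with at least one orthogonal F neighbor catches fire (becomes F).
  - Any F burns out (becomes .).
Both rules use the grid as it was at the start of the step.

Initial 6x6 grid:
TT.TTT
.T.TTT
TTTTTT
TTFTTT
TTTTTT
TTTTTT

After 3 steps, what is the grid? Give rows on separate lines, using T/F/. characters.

Step 1: 4 trees catch fire, 1 burn out
  TT.TTT
  .T.TTT
  TTFTTT
  TF.FTT
  TTFTTT
  TTTTTT
Step 2: 7 trees catch fire, 4 burn out
  TT.TTT
  .T.TTT
  TF.FTT
  F...FT
  TF.FTT
  TTFTTT
Step 3: 9 trees catch fire, 7 burn out
  TT.TTT
  .F.FTT
  F...FT
  .....F
  F...FT
  TF.FTT

TT.TTT
.F.FTT
F...FT
.....F
F...FT
TF.FTT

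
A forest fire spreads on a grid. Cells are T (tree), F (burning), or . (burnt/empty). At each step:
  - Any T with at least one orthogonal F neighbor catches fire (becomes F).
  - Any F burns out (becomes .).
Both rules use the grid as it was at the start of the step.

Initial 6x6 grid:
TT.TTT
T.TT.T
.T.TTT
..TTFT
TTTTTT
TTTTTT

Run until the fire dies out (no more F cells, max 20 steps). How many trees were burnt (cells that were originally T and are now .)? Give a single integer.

Answer: 24

Derivation:
Step 1: +4 fires, +1 burnt (F count now 4)
Step 2: +6 fires, +4 burnt (F count now 6)
Step 3: +5 fires, +6 burnt (F count now 5)
Step 4: +5 fires, +5 burnt (F count now 5)
Step 5: +3 fires, +5 burnt (F count now 3)
Step 6: +1 fires, +3 burnt (F count now 1)
Step 7: +0 fires, +1 burnt (F count now 0)
Fire out after step 7
Initially T: 28, now '.': 32
Total burnt (originally-T cells now '.'): 24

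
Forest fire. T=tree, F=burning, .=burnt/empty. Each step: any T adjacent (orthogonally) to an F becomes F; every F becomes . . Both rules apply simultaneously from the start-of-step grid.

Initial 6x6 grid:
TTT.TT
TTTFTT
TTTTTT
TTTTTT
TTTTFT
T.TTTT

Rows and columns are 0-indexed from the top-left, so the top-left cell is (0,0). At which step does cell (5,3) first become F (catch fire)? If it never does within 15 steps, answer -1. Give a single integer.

Step 1: cell (5,3)='T' (+7 fires, +2 burnt)
Step 2: cell (5,3)='F' (+11 fires, +7 burnt)
  -> target ignites at step 2
Step 3: cell (5,3)='.' (+8 fires, +11 burnt)
Step 4: cell (5,3)='.' (+4 fires, +8 burnt)
Step 5: cell (5,3)='.' (+2 fires, +4 burnt)
Step 6: cell (5,3)='.' (+0 fires, +2 burnt)
  fire out at step 6

2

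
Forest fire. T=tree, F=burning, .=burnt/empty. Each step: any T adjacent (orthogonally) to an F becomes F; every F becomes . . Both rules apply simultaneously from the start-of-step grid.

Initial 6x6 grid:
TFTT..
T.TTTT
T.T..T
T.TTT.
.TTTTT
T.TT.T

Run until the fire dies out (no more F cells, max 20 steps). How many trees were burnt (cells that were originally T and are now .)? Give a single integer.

Answer: 23

Derivation:
Step 1: +2 fires, +1 burnt (F count now 2)
Step 2: +3 fires, +2 burnt (F count now 3)
Step 3: +3 fires, +3 burnt (F count now 3)
Step 4: +3 fires, +3 burnt (F count now 3)
Step 5: +3 fires, +3 burnt (F count now 3)
Step 6: +5 fires, +3 burnt (F count now 5)
Step 7: +2 fires, +5 burnt (F count now 2)
Step 8: +1 fires, +2 burnt (F count now 1)
Step 9: +1 fires, +1 burnt (F count now 1)
Step 10: +0 fires, +1 burnt (F count now 0)
Fire out after step 10
Initially T: 24, now '.': 35
Total burnt (originally-T cells now '.'): 23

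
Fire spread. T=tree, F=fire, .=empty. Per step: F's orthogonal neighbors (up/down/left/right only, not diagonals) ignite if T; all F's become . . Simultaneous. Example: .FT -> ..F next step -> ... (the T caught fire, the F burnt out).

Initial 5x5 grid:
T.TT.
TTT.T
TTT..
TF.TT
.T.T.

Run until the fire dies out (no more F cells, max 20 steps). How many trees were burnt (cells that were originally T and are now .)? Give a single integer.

Step 1: +3 fires, +1 burnt (F count now 3)
Step 2: +3 fires, +3 burnt (F count now 3)
Step 3: +2 fires, +3 burnt (F count now 2)
Step 4: +2 fires, +2 burnt (F count now 2)
Step 5: +1 fires, +2 burnt (F count now 1)
Step 6: +0 fires, +1 burnt (F count now 0)
Fire out after step 6
Initially T: 15, now '.': 21
Total burnt (originally-T cells now '.'): 11

Answer: 11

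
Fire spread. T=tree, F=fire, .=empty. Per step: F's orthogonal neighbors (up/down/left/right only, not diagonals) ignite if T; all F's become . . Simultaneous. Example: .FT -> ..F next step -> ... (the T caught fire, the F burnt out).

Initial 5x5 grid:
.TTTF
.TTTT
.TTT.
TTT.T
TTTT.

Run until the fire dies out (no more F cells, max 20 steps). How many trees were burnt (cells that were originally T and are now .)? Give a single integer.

Step 1: +2 fires, +1 burnt (F count now 2)
Step 2: +2 fires, +2 burnt (F count now 2)
Step 3: +3 fires, +2 burnt (F count now 3)
Step 4: +2 fires, +3 burnt (F count now 2)
Step 5: +2 fires, +2 burnt (F count now 2)
Step 6: +2 fires, +2 burnt (F count now 2)
Step 7: +3 fires, +2 burnt (F count now 3)
Step 8: +1 fires, +3 burnt (F count now 1)
Step 9: +0 fires, +1 burnt (F count now 0)
Fire out after step 9
Initially T: 18, now '.': 24
Total burnt (originally-T cells now '.'): 17

Answer: 17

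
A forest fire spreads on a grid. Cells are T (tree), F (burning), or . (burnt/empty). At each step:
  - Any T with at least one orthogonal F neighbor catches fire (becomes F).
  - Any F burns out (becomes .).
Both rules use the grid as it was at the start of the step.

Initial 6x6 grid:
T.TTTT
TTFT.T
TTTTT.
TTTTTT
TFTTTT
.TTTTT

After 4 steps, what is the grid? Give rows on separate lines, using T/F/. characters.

Step 1: 8 trees catch fire, 2 burn out
  T.FTTT
  TF.F.T
  TTFTT.
  TFTTTT
  F.FTTT
  .FTTTT
Step 2: 8 trees catch fire, 8 burn out
  T..FTT
  F....T
  TF.FT.
  F.FTTT
  ...FTT
  ..FTTT
Step 3: 7 trees catch fire, 8 burn out
  F...FT
  .....T
  F...F.
  ...FTT
  ....FT
  ...FTT
Step 4: 4 trees catch fire, 7 burn out
  .....F
  .....T
  ......
  ....FT
  .....F
  ....FT

.....F
.....T
......
....FT
.....F
....FT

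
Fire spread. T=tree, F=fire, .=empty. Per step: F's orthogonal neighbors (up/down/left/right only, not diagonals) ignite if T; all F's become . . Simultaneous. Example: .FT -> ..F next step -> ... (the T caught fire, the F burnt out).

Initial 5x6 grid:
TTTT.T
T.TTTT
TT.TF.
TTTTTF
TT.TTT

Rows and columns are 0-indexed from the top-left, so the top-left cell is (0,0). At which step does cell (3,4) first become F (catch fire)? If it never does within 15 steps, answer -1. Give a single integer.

Step 1: cell (3,4)='F' (+4 fires, +2 burnt)
  -> target ignites at step 1
Step 2: cell (3,4)='.' (+4 fires, +4 burnt)
Step 3: cell (3,4)='.' (+5 fires, +4 burnt)
Step 4: cell (3,4)='.' (+2 fires, +5 burnt)
Step 5: cell (3,4)='.' (+4 fires, +2 burnt)
Step 6: cell (3,4)='.' (+3 fires, +4 burnt)
Step 7: cell (3,4)='.' (+1 fires, +3 burnt)
Step 8: cell (3,4)='.' (+0 fires, +1 burnt)
  fire out at step 8

1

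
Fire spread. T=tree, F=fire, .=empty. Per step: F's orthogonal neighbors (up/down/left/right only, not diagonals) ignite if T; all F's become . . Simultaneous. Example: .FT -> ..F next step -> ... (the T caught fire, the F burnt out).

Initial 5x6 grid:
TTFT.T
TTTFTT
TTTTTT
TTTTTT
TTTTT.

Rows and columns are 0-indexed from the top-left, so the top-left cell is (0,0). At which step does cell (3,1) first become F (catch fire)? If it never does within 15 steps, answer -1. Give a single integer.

Step 1: cell (3,1)='T' (+5 fires, +2 burnt)
Step 2: cell (3,1)='T' (+6 fires, +5 burnt)
Step 3: cell (3,1)='T' (+7 fires, +6 burnt)
Step 4: cell (3,1)='F' (+5 fires, +7 burnt)
  -> target ignites at step 4
Step 5: cell (3,1)='.' (+2 fires, +5 burnt)
Step 6: cell (3,1)='.' (+1 fires, +2 burnt)
Step 7: cell (3,1)='.' (+0 fires, +1 burnt)
  fire out at step 7

4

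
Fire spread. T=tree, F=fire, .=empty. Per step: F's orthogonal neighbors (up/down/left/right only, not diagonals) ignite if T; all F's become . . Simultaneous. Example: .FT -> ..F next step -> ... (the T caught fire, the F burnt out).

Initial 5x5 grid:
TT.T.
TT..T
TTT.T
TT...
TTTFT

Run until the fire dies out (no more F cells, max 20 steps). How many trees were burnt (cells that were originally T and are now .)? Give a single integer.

Answer: 13

Derivation:
Step 1: +2 fires, +1 burnt (F count now 2)
Step 2: +1 fires, +2 burnt (F count now 1)
Step 3: +2 fires, +1 burnt (F count now 2)
Step 4: +2 fires, +2 burnt (F count now 2)
Step 5: +3 fires, +2 burnt (F count now 3)
Step 6: +2 fires, +3 burnt (F count now 2)
Step 7: +1 fires, +2 burnt (F count now 1)
Step 8: +0 fires, +1 burnt (F count now 0)
Fire out after step 8
Initially T: 16, now '.': 22
Total burnt (originally-T cells now '.'): 13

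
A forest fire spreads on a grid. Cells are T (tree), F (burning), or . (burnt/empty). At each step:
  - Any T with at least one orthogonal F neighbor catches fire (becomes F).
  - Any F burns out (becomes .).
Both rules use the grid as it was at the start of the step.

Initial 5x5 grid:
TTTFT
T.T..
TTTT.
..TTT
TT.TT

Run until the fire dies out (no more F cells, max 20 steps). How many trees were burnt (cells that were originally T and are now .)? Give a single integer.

Step 1: +2 fires, +1 burnt (F count now 2)
Step 2: +2 fires, +2 burnt (F count now 2)
Step 3: +2 fires, +2 burnt (F count now 2)
Step 4: +4 fires, +2 burnt (F count now 4)
Step 5: +2 fires, +4 burnt (F count now 2)
Step 6: +2 fires, +2 burnt (F count now 2)
Step 7: +1 fires, +2 burnt (F count now 1)
Step 8: +0 fires, +1 burnt (F count now 0)
Fire out after step 8
Initially T: 17, now '.': 23
Total burnt (originally-T cells now '.'): 15

Answer: 15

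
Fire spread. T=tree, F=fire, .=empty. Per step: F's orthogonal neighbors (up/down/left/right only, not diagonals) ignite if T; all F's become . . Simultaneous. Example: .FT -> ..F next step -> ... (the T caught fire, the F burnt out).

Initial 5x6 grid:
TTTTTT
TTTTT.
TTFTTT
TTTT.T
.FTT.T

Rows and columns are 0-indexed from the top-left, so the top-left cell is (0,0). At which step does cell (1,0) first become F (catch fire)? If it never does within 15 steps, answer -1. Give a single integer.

Step 1: cell (1,0)='T' (+6 fires, +2 burnt)
Step 2: cell (1,0)='T' (+8 fires, +6 burnt)
Step 3: cell (1,0)='F' (+5 fires, +8 burnt)
  -> target ignites at step 3
Step 4: cell (1,0)='.' (+3 fires, +5 burnt)
Step 5: cell (1,0)='.' (+2 fires, +3 burnt)
Step 6: cell (1,0)='.' (+0 fires, +2 burnt)
  fire out at step 6

3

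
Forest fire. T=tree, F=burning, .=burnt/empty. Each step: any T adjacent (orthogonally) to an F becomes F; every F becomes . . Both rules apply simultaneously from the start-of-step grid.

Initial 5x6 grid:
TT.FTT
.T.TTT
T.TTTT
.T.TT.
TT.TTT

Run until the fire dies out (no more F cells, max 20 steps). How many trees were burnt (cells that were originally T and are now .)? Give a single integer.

Step 1: +2 fires, +1 burnt (F count now 2)
Step 2: +3 fires, +2 burnt (F count now 3)
Step 3: +4 fires, +3 burnt (F count now 4)
Step 4: +3 fires, +4 burnt (F count now 3)
Step 5: +1 fires, +3 burnt (F count now 1)
Step 6: +1 fires, +1 burnt (F count now 1)
Step 7: +0 fires, +1 burnt (F count now 0)
Fire out after step 7
Initially T: 21, now '.': 23
Total burnt (originally-T cells now '.'): 14

Answer: 14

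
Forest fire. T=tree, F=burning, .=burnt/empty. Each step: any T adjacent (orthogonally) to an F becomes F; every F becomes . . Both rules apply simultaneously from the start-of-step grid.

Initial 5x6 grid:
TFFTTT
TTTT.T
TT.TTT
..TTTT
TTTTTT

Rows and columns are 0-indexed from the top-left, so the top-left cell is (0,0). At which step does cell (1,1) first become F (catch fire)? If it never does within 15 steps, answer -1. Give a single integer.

Step 1: cell (1,1)='F' (+4 fires, +2 burnt)
  -> target ignites at step 1
Step 2: cell (1,1)='.' (+4 fires, +4 burnt)
Step 3: cell (1,1)='.' (+3 fires, +4 burnt)
Step 4: cell (1,1)='.' (+3 fires, +3 burnt)
Step 5: cell (1,1)='.' (+4 fires, +3 burnt)
Step 6: cell (1,1)='.' (+3 fires, +4 burnt)
Step 7: cell (1,1)='.' (+2 fires, +3 burnt)
Step 8: cell (1,1)='.' (+1 fires, +2 burnt)
Step 9: cell (1,1)='.' (+0 fires, +1 burnt)
  fire out at step 9

1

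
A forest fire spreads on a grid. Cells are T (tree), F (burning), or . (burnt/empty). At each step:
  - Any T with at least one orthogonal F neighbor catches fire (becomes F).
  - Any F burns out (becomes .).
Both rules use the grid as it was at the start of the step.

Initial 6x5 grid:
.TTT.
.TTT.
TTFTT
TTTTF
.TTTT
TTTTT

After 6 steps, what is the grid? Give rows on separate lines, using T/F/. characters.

Step 1: 7 trees catch fire, 2 burn out
  .TTT.
  .TFT.
  TF.FF
  TTFF.
  .TTTF
  TTTTT
Step 2: 8 trees catch fire, 7 burn out
  .TFT.
  .F.F.
  F....
  TF...
  .TFF.
  TTTTF
Step 3: 6 trees catch fire, 8 burn out
  .F.F.
  .....
  .....
  F....
  .F...
  TTFF.
Step 4: 1 trees catch fire, 6 burn out
  .....
  .....
  .....
  .....
  .....
  TF...
Step 5: 1 trees catch fire, 1 burn out
  .....
  .....
  .....
  .....
  .....
  F....
Step 6: 0 trees catch fire, 1 burn out
  .....
  .....
  .....
  .....
  .....
  .....

.....
.....
.....
.....
.....
.....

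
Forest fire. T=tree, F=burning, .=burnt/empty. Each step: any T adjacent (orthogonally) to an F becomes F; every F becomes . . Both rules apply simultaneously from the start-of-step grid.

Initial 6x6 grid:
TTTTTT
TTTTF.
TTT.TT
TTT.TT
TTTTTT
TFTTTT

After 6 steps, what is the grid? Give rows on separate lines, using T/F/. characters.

Step 1: 6 trees catch fire, 2 burn out
  TTTTFT
  TTTF..
  TTT.FT
  TTT.TT
  TFTTTT
  F.FTTT
Step 2: 9 trees catch fire, 6 burn out
  TTTF.F
  TTF...
  TTT..F
  TFT.FT
  F.FTTT
  ...FTT
Step 3: 10 trees catch fire, 9 burn out
  TTF...
  TF....
  TFF...
  F.F..F
  ...FFT
  ....FT
Step 4: 5 trees catch fire, 10 burn out
  TF....
  F.....
  F.....
  ......
  .....F
  .....F
Step 5: 1 trees catch fire, 5 burn out
  F.....
  ......
  ......
  ......
  ......
  ......
Step 6: 0 trees catch fire, 1 burn out
  ......
  ......
  ......
  ......
  ......
  ......

......
......
......
......
......
......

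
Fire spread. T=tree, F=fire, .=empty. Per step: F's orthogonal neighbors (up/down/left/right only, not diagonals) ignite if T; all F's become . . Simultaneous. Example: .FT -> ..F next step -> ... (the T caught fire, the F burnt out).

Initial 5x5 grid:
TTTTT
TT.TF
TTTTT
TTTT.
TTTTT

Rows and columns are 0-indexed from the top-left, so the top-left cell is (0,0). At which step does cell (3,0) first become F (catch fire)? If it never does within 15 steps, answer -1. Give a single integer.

Step 1: cell (3,0)='T' (+3 fires, +1 burnt)
Step 2: cell (3,0)='T' (+2 fires, +3 burnt)
Step 3: cell (3,0)='T' (+3 fires, +2 burnt)
Step 4: cell (3,0)='T' (+4 fires, +3 burnt)
Step 5: cell (3,0)='T' (+6 fires, +4 burnt)
Step 6: cell (3,0)='F' (+3 fires, +6 burnt)
  -> target ignites at step 6
Step 7: cell (3,0)='.' (+1 fires, +3 burnt)
Step 8: cell (3,0)='.' (+0 fires, +1 burnt)
  fire out at step 8

6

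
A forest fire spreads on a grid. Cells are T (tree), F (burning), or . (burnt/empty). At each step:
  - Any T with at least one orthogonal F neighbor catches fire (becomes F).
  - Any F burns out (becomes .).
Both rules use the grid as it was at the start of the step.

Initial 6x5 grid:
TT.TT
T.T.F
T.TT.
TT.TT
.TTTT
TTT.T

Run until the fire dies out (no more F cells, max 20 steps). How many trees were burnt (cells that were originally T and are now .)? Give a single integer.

Step 1: +1 fires, +1 burnt (F count now 1)
Step 2: +1 fires, +1 burnt (F count now 1)
Step 3: +0 fires, +1 burnt (F count now 0)
Fire out after step 3
Initially T: 21, now '.': 11
Total burnt (originally-T cells now '.'): 2

Answer: 2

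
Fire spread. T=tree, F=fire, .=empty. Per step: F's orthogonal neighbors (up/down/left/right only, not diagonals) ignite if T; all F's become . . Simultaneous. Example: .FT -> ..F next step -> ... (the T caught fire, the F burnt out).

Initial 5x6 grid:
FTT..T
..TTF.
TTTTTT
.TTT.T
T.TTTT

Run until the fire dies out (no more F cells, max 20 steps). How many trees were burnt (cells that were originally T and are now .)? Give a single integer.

Step 1: +3 fires, +2 burnt (F count now 3)
Step 2: +4 fires, +3 burnt (F count now 4)
Step 3: +3 fires, +4 burnt (F count now 3)
Step 4: +4 fires, +3 burnt (F count now 4)
Step 5: +4 fires, +4 burnt (F count now 4)
Step 6: +0 fires, +4 burnt (F count now 0)
Fire out after step 6
Initially T: 20, now '.': 28
Total burnt (originally-T cells now '.'): 18

Answer: 18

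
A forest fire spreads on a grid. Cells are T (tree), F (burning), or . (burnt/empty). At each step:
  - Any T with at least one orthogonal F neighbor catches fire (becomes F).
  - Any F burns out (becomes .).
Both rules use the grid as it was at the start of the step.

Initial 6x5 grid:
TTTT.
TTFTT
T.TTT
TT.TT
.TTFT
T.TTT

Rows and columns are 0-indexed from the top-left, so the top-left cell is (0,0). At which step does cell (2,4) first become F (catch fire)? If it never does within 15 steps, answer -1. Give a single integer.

Step 1: cell (2,4)='T' (+8 fires, +2 burnt)
Step 2: cell (2,4)='T' (+9 fires, +8 burnt)
Step 3: cell (2,4)='F' (+4 fires, +9 burnt)
  -> target ignites at step 3
Step 4: cell (2,4)='.' (+1 fires, +4 burnt)
Step 5: cell (2,4)='.' (+0 fires, +1 burnt)
  fire out at step 5

3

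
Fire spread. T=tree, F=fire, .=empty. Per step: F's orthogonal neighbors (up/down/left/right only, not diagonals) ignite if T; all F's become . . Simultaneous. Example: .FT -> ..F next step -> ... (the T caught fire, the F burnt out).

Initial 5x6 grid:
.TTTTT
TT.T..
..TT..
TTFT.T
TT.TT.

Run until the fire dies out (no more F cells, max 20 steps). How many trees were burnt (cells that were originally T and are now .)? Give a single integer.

Step 1: +3 fires, +1 burnt (F count now 3)
Step 2: +4 fires, +3 burnt (F count now 4)
Step 3: +3 fires, +4 burnt (F count now 3)
Step 4: +1 fires, +3 burnt (F count now 1)
Step 5: +2 fires, +1 burnt (F count now 2)
Step 6: +2 fires, +2 burnt (F count now 2)
Step 7: +1 fires, +2 burnt (F count now 1)
Step 8: +1 fires, +1 burnt (F count now 1)
Step 9: +0 fires, +1 burnt (F count now 0)
Fire out after step 9
Initially T: 18, now '.': 29
Total burnt (originally-T cells now '.'): 17

Answer: 17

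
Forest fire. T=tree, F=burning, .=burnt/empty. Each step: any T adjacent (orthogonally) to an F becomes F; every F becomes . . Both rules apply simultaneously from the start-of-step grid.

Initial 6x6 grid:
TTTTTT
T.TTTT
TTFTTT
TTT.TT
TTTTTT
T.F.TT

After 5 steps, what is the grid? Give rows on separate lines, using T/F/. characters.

Step 1: 5 trees catch fire, 2 burn out
  TTTTTT
  T.FTTT
  TF.FTT
  TTF.TT
  TTFTTT
  T...TT
Step 2: 7 trees catch fire, 5 burn out
  TTFTTT
  T..FTT
  F...FT
  TF..TT
  TF.FTT
  T...TT
Step 3: 9 trees catch fire, 7 burn out
  TF.FTT
  F...FT
  .....F
  F...FT
  F...FT
  T...TT
Step 4: 7 trees catch fire, 9 burn out
  F...FT
  .....F
  ......
  .....F
  .....F
  F...FT
Step 5: 2 trees catch fire, 7 burn out
  .....F
  ......
  ......
  ......
  ......
  .....F

.....F
......
......
......
......
.....F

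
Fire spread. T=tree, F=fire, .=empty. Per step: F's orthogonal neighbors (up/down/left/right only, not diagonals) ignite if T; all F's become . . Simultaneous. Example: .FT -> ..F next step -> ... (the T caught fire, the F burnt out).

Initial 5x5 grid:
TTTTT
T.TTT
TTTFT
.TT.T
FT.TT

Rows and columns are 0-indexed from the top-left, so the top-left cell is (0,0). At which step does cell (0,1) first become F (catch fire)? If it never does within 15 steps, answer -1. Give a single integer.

Step 1: cell (0,1)='T' (+4 fires, +2 burnt)
Step 2: cell (0,1)='T' (+7 fires, +4 burnt)
Step 3: cell (0,1)='T' (+4 fires, +7 burnt)
Step 4: cell (0,1)='F' (+3 fires, +4 burnt)
  -> target ignites at step 4
Step 5: cell (0,1)='.' (+1 fires, +3 burnt)
Step 6: cell (0,1)='.' (+0 fires, +1 burnt)
  fire out at step 6

4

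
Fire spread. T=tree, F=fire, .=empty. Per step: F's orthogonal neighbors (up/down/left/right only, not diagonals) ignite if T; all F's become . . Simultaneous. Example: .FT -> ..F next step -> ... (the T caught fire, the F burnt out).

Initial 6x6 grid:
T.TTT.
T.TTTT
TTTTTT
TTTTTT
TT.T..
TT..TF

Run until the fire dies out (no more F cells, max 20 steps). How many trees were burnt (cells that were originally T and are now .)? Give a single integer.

Answer: 1

Derivation:
Step 1: +1 fires, +1 burnt (F count now 1)
Step 2: +0 fires, +1 burnt (F count now 0)
Fire out after step 2
Initially T: 27, now '.': 10
Total burnt (originally-T cells now '.'): 1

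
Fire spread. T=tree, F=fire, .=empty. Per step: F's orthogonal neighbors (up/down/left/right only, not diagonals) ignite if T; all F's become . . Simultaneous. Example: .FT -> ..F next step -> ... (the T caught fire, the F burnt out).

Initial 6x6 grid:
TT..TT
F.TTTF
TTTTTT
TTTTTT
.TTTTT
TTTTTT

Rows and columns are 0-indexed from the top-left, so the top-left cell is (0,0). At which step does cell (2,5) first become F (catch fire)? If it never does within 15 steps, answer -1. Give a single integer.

Step 1: cell (2,5)='F' (+5 fires, +2 burnt)
  -> target ignites at step 1
Step 2: cell (2,5)='.' (+7 fires, +5 burnt)
Step 3: cell (2,5)='.' (+6 fires, +7 burnt)
Step 4: cell (2,5)='.' (+5 fires, +6 burnt)
Step 5: cell (2,5)='.' (+4 fires, +5 burnt)
Step 6: cell (2,5)='.' (+3 fires, +4 burnt)
Step 7: cell (2,5)='.' (+0 fires, +3 burnt)
  fire out at step 7

1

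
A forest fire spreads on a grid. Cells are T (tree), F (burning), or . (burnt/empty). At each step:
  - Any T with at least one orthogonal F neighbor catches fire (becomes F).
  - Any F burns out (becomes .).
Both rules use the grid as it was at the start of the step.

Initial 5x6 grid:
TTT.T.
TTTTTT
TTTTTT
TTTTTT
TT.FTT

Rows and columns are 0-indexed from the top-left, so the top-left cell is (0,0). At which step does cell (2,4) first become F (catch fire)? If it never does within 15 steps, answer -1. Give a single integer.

Step 1: cell (2,4)='T' (+2 fires, +1 burnt)
Step 2: cell (2,4)='T' (+4 fires, +2 burnt)
Step 3: cell (2,4)='F' (+5 fires, +4 burnt)
  -> target ignites at step 3
Step 4: cell (2,4)='.' (+6 fires, +5 burnt)
Step 5: cell (2,4)='.' (+6 fires, +6 burnt)
Step 6: cell (2,4)='.' (+2 fires, +6 burnt)
Step 7: cell (2,4)='.' (+1 fires, +2 burnt)
Step 8: cell (2,4)='.' (+0 fires, +1 burnt)
  fire out at step 8

3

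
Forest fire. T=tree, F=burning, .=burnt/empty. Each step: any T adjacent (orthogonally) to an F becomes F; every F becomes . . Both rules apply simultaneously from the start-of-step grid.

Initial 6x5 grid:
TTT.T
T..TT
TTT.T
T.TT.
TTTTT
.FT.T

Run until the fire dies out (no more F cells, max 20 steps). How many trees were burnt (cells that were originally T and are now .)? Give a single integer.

Answer: 17

Derivation:
Step 1: +2 fires, +1 burnt (F count now 2)
Step 2: +2 fires, +2 burnt (F count now 2)
Step 3: +3 fires, +2 burnt (F count now 3)
Step 4: +4 fires, +3 burnt (F count now 4)
Step 5: +3 fires, +4 burnt (F count now 3)
Step 6: +1 fires, +3 burnt (F count now 1)
Step 7: +1 fires, +1 burnt (F count now 1)
Step 8: +1 fires, +1 burnt (F count now 1)
Step 9: +0 fires, +1 burnt (F count now 0)
Fire out after step 9
Initially T: 21, now '.': 26
Total burnt (originally-T cells now '.'): 17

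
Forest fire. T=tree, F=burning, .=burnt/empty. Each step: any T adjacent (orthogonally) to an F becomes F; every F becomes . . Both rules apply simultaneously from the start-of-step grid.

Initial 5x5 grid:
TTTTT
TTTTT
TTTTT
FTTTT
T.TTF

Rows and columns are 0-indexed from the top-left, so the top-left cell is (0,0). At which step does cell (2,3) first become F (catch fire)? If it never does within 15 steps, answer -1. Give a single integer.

Step 1: cell (2,3)='T' (+5 fires, +2 burnt)
Step 2: cell (2,3)='T' (+6 fires, +5 burnt)
Step 3: cell (2,3)='F' (+5 fires, +6 burnt)
  -> target ignites at step 3
Step 4: cell (2,3)='.' (+4 fires, +5 burnt)
Step 5: cell (2,3)='.' (+2 fires, +4 burnt)
Step 6: cell (2,3)='.' (+0 fires, +2 burnt)
  fire out at step 6

3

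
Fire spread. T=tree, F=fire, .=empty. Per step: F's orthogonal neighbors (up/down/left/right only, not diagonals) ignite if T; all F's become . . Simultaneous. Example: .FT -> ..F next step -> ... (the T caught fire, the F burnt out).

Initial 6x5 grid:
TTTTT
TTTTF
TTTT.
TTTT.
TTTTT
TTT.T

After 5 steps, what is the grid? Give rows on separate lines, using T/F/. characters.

Step 1: 2 trees catch fire, 1 burn out
  TTTTF
  TTTF.
  TTTT.
  TTTT.
  TTTTT
  TTT.T
Step 2: 3 trees catch fire, 2 burn out
  TTTF.
  TTF..
  TTTF.
  TTTT.
  TTTTT
  TTT.T
Step 3: 4 trees catch fire, 3 burn out
  TTF..
  TF...
  TTF..
  TTTF.
  TTTTT
  TTT.T
Step 4: 5 trees catch fire, 4 burn out
  TF...
  F....
  TF...
  TTF..
  TTTFT
  TTT.T
Step 5: 5 trees catch fire, 5 burn out
  F....
  .....
  F....
  TF...
  TTF.F
  TTT.T

F....
.....
F....
TF...
TTF.F
TTT.T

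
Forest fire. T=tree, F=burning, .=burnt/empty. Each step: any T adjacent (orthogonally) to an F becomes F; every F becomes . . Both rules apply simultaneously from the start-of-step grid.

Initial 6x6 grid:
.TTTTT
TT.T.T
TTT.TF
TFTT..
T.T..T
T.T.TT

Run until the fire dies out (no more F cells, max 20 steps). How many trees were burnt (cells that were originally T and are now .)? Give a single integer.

Answer: 20

Derivation:
Step 1: +5 fires, +2 burnt (F count now 5)
Step 2: +7 fires, +5 burnt (F count now 7)
Step 3: +5 fires, +7 burnt (F count now 5)
Step 4: +2 fires, +5 burnt (F count now 2)
Step 5: +1 fires, +2 burnt (F count now 1)
Step 6: +0 fires, +1 burnt (F count now 0)
Fire out after step 6
Initially T: 23, now '.': 33
Total burnt (originally-T cells now '.'): 20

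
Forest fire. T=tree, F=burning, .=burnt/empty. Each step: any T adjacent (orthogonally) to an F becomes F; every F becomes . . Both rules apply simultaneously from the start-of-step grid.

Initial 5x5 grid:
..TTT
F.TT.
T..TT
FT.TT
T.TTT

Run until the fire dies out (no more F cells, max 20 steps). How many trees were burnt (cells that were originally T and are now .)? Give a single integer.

Step 1: +3 fires, +2 burnt (F count now 3)
Step 2: +0 fires, +3 burnt (F count now 0)
Fire out after step 2
Initially T: 15, now '.': 13
Total burnt (originally-T cells now '.'): 3

Answer: 3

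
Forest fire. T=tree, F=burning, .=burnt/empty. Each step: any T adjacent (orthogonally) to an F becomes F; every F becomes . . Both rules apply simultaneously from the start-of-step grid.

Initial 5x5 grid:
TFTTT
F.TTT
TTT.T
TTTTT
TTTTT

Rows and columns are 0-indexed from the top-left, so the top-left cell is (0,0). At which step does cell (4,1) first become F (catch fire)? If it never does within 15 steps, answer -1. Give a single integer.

Step 1: cell (4,1)='T' (+3 fires, +2 burnt)
Step 2: cell (4,1)='T' (+4 fires, +3 burnt)
Step 3: cell (4,1)='T' (+5 fires, +4 burnt)
Step 4: cell (4,1)='F' (+3 fires, +5 burnt)
  -> target ignites at step 4
Step 5: cell (4,1)='.' (+3 fires, +3 burnt)
Step 6: cell (4,1)='.' (+2 fires, +3 burnt)
Step 7: cell (4,1)='.' (+1 fires, +2 burnt)
Step 8: cell (4,1)='.' (+0 fires, +1 burnt)
  fire out at step 8

4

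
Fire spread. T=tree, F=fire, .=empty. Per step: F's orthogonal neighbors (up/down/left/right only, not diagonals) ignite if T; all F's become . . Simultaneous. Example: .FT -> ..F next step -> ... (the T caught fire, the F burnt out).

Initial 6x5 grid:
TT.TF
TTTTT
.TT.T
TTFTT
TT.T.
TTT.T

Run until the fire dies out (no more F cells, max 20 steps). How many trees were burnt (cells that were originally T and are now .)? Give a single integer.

Step 1: +5 fires, +2 burnt (F count now 5)
Step 2: +8 fires, +5 burnt (F count now 8)
Step 3: +3 fires, +8 burnt (F count now 3)
Step 4: +4 fires, +3 burnt (F count now 4)
Step 5: +1 fires, +4 burnt (F count now 1)
Step 6: +0 fires, +1 burnt (F count now 0)
Fire out after step 6
Initially T: 22, now '.': 29
Total burnt (originally-T cells now '.'): 21

Answer: 21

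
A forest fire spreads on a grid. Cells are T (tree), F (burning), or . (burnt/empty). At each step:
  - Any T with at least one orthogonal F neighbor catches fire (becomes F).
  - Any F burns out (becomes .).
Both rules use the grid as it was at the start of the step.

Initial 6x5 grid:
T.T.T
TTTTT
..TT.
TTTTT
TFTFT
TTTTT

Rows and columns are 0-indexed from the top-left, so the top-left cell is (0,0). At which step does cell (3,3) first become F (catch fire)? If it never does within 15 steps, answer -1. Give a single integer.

Step 1: cell (3,3)='F' (+7 fires, +2 burnt)
  -> target ignites at step 1
Step 2: cell (3,3)='.' (+7 fires, +7 burnt)
Step 3: cell (3,3)='.' (+2 fires, +7 burnt)
Step 4: cell (3,3)='.' (+2 fires, +2 burnt)
Step 5: cell (3,3)='.' (+3 fires, +2 burnt)
Step 6: cell (3,3)='.' (+1 fires, +3 burnt)
Step 7: cell (3,3)='.' (+1 fires, +1 burnt)
Step 8: cell (3,3)='.' (+0 fires, +1 burnt)
  fire out at step 8

1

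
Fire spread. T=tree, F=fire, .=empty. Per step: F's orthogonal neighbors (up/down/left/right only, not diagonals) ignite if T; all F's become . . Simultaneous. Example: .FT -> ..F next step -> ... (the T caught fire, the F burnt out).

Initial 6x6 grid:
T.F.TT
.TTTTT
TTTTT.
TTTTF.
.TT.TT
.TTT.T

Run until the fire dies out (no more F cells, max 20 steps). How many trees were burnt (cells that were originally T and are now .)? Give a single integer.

Step 1: +4 fires, +2 burnt (F count now 4)
Step 2: +7 fires, +4 burnt (F count now 7)
Step 3: +6 fires, +7 burnt (F count now 6)
Step 4: +5 fires, +6 burnt (F count now 5)
Step 5: +2 fires, +5 burnt (F count now 2)
Step 6: +0 fires, +2 burnt (F count now 0)
Fire out after step 6
Initially T: 25, now '.': 35
Total burnt (originally-T cells now '.'): 24

Answer: 24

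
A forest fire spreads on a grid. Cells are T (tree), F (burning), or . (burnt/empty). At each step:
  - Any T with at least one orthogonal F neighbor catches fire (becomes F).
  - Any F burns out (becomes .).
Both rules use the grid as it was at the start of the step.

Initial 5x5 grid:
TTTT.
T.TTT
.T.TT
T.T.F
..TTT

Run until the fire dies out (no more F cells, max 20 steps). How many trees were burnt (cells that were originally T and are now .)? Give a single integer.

Answer: 14

Derivation:
Step 1: +2 fires, +1 burnt (F count now 2)
Step 2: +3 fires, +2 burnt (F count now 3)
Step 3: +2 fires, +3 burnt (F count now 2)
Step 4: +3 fires, +2 burnt (F count now 3)
Step 5: +1 fires, +3 burnt (F count now 1)
Step 6: +1 fires, +1 burnt (F count now 1)
Step 7: +1 fires, +1 burnt (F count now 1)
Step 8: +1 fires, +1 burnt (F count now 1)
Step 9: +0 fires, +1 burnt (F count now 0)
Fire out after step 9
Initially T: 16, now '.': 23
Total burnt (originally-T cells now '.'): 14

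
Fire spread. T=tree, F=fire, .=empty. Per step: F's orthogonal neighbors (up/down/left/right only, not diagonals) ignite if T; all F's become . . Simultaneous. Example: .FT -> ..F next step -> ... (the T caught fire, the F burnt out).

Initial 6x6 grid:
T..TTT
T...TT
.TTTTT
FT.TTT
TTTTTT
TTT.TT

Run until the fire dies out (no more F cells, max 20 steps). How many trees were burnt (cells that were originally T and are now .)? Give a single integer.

Answer: 25

Derivation:
Step 1: +2 fires, +1 burnt (F count now 2)
Step 2: +3 fires, +2 burnt (F count now 3)
Step 3: +3 fires, +3 burnt (F count now 3)
Step 4: +3 fires, +3 burnt (F count now 3)
Step 5: +3 fires, +3 burnt (F count now 3)
Step 6: +5 fires, +3 burnt (F count now 5)
Step 7: +4 fires, +5 burnt (F count now 4)
Step 8: +2 fires, +4 burnt (F count now 2)
Step 9: +0 fires, +2 burnt (F count now 0)
Fire out after step 9
Initially T: 27, now '.': 34
Total burnt (originally-T cells now '.'): 25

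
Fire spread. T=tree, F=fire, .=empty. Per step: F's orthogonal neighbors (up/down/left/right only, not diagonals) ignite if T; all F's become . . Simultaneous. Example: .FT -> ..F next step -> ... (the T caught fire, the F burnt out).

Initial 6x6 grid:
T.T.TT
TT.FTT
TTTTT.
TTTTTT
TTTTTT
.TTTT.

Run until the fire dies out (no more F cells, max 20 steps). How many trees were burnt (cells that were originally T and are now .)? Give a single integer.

Step 1: +2 fires, +1 burnt (F count now 2)
Step 2: +5 fires, +2 burnt (F count now 5)
Step 3: +5 fires, +5 burnt (F count now 5)
Step 4: +7 fires, +5 burnt (F count now 7)
Step 5: +6 fires, +7 burnt (F count now 6)
Step 6: +3 fires, +6 burnt (F count now 3)
Step 7: +0 fires, +3 burnt (F count now 0)
Fire out after step 7
Initially T: 29, now '.': 35
Total burnt (originally-T cells now '.'): 28

Answer: 28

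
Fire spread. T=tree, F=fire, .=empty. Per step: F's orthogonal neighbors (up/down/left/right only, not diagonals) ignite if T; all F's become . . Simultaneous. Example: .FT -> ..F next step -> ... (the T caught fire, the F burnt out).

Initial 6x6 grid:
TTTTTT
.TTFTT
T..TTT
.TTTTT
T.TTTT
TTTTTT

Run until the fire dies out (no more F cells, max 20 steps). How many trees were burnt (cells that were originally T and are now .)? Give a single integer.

Answer: 29

Derivation:
Step 1: +4 fires, +1 burnt (F count now 4)
Step 2: +6 fires, +4 burnt (F count now 6)
Step 3: +6 fires, +6 burnt (F count now 6)
Step 4: +6 fires, +6 burnt (F count now 6)
Step 5: +3 fires, +6 burnt (F count now 3)
Step 6: +2 fires, +3 burnt (F count now 2)
Step 7: +1 fires, +2 burnt (F count now 1)
Step 8: +1 fires, +1 burnt (F count now 1)
Step 9: +0 fires, +1 burnt (F count now 0)
Fire out after step 9
Initially T: 30, now '.': 35
Total burnt (originally-T cells now '.'): 29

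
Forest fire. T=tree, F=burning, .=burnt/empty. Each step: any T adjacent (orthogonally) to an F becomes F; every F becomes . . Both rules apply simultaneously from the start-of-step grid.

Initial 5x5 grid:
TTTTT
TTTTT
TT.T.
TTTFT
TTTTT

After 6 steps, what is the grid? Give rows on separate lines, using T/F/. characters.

Step 1: 4 trees catch fire, 1 burn out
  TTTTT
  TTTTT
  TT.F.
  TTF.F
  TTTFT
Step 2: 4 trees catch fire, 4 burn out
  TTTTT
  TTTFT
  TT...
  TF...
  TTF.F
Step 3: 6 trees catch fire, 4 burn out
  TTTFT
  TTF.F
  TF...
  F....
  TF...
Step 4: 5 trees catch fire, 6 burn out
  TTF.F
  TF...
  F....
  .....
  F....
Step 5: 2 trees catch fire, 5 burn out
  TF...
  F....
  .....
  .....
  .....
Step 6: 1 trees catch fire, 2 burn out
  F....
  .....
  .....
  .....
  .....

F....
.....
.....
.....
.....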